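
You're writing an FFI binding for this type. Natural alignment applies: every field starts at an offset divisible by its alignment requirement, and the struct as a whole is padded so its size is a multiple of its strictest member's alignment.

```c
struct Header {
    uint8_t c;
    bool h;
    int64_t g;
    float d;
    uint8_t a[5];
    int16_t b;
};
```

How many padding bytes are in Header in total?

c at 0 (size 1, align 1) → ends 1
h at 1 (size 1, align 1) → ends 2
pad 6 to align 8 for g
g at 8 (size 8, align 8) → ends 16
d at 16 (size 4, align 4) → ends 20
a at 20 (size 5, align 1) → ends 25
pad 1 to align 2 for b
b at 26 (size 2, align 2) → ends 28
tail pad 4 to reach multiple of 8
total 32 bytes, alignment 8
data bytes 21, size 32 → padding 11

11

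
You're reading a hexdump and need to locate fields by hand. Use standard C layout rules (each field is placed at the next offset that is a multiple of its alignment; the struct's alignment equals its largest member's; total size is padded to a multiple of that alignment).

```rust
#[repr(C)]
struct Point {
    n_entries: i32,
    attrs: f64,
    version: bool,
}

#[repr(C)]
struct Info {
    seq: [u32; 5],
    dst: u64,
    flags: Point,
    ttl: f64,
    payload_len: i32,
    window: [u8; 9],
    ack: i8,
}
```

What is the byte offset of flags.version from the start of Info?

48

Point: 0..4  n_entries  (4B, 4-aligned); 4..8  -- padding (4B); 8..16  attrs  (8B, 8-aligned); 16..17  version  (1B, 1-aligned); 17..24  -- tail padding (7B); sizeof = 24, alignof = 8
0..20  seq  (20B, 4-aligned)
20..24  -- padding (4B)
24..32  dst  (8B, 8-aligned)
32..56  flags  (24B, 8-aligned)
within Point: version at 16
32 + 16 = 48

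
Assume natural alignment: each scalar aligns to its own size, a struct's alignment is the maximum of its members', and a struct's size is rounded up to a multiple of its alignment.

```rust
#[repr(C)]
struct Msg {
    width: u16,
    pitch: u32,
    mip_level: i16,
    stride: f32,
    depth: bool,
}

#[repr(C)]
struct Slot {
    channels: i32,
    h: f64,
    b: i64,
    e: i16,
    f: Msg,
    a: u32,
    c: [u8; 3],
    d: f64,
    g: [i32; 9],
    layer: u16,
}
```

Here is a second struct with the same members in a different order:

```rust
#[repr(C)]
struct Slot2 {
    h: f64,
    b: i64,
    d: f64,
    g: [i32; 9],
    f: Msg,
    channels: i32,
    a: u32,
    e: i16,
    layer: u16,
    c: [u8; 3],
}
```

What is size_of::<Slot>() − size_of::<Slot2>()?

8

Msg: @0: width [2B, align 2] → 2; +2 pad (align 4); @4: pitch [4B, align 4] → 8; @8: mip_level [2B, align 2] → 10; +2 pad (align 4); @12: stride [4B, align 4] → 16; @16: depth [1B, align 1] → 17; +3 tail pad (align 4); size 20, align 4
@0: channels [4B, align 4] → 4
+4 pad (align 8)
@8: h [8B, align 8] → 16
@16: b [8B, align 8] → 24
@24: e [2B, align 2] → 26
+2 pad (align 4)
@28: f [20B, align 4] → 48
@48: a [4B, align 4] → 52
@52: c [3B, align 1] → 55
+1 pad (align 8)
@56: d [8B, align 8] → 64
@64: g [36B, align 4] → 100
@100: layer [2B, align 2] → 102
+2 tail pad (align 8)
size 104, align 8
— Slot2 —
@0: h [8B, align 8] → 8
@8: b [8B, align 8] → 16
@16: d [8B, align 8] → 24
@24: g [36B, align 4] → 60
@60: f [20B, align 4] → 80
@80: channels [4B, align 4] → 84
@84: a [4B, align 4] → 88
@88: e [2B, align 2] → 90
@90: layer [2B, align 2] → 92
@92: c [3B, align 1] → 95
+1 tail pad (align 8)
size 96, align 8
104 − 96 = 8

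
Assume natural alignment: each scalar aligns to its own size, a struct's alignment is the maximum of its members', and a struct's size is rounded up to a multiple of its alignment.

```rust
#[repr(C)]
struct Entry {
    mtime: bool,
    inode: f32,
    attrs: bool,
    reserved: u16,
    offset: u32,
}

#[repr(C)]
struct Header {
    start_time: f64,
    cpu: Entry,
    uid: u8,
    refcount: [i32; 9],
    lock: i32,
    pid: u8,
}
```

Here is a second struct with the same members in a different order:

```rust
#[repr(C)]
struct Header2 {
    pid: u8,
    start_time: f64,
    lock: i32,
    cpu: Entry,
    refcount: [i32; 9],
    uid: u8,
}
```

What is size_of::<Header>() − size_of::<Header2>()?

-8

Entry: mtime at 0 (size 1, align 1) → ends 1; pad 3 to align 4 for inode; inode at 4 (size 4, align 4) → ends 8; attrs at 8 (size 1, align 1) → ends 9; pad 1 to align 2 for reserved; reserved at 10 (size 2, align 2) → ends 12; offset at 12 (size 4, align 4) → ends 16; total 16 bytes, alignment 4
start_time at 0 (size 8, align 8) → ends 8
cpu at 8 (size 16, align 4) → ends 24
uid at 24 (size 1, align 1) → ends 25
pad 3 to align 4 for refcount
refcount at 28 (size 36, align 4) → ends 64
lock at 64 (size 4, align 4) → ends 68
pid at 68 (size 1, align 1) → ends 69
tail pad 3 to reach multiple of 8
total 72 bytes, alignment 8
— Header2 —
pid at 0 (size 1, align 1) → ends 1
pad 7 to align 8 for start_time
start_time at 8 (size 8, align 8) → ends 16
lock at 16 (size 4, align 4) → ends 20
cpu at 20 (size 16, align 4) → ends 36
refcount at 36 (size 36, align 4) → ends 72
uid at 72 (size 1, align 1) → ends 73
tail pad 7 to reach multiple of 8
total 80 bytes, alignment 8
72 − 80 = -8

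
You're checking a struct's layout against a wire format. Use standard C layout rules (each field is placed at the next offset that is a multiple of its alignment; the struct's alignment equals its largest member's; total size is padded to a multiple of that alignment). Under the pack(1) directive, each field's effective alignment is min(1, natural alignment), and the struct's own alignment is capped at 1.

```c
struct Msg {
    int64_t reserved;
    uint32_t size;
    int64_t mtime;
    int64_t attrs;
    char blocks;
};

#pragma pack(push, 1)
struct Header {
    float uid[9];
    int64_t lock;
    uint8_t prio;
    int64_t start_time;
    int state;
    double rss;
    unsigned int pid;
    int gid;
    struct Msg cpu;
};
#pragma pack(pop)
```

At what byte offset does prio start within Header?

44

Msg: @0: reserved [8B, align 8] → 8; @8: size [4B, align 4] → 12; +4 pad (align 8); @16: mtime [8B, align 8] → 24; @24: attrs [8B, align 8] → 32; @32: blocks [1B, align 1] → 33; +7 tail pad (align 8); size 40, align 8
@0: uid [36B, align 1] → 36
@36: lock [8B, align 1] → 44
@44: prio [1B, align 1] → 45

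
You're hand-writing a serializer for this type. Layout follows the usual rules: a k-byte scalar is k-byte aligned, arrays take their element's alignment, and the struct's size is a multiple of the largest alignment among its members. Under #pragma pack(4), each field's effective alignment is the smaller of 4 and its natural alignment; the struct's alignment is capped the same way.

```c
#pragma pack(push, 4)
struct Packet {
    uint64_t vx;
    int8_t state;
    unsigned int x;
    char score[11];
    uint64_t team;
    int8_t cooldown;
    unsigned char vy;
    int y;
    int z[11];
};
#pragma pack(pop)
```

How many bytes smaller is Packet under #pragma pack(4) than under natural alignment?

natural layout:
  0..8  vx  (8B, 8-aligned)
  8..9  state  (1B, 1-aligned)
  9..12  -- padding (3B)
  12..16  x  (4B, 4-aligned)
  16..27  score  (11B, 1-aligned)
  27..32  -- padding (5B)
  32..40  team  (8B, 8-aligned)
  40..41  cooldown  (1B, 1-aligned)
  41..42  vy  (1B, 1-aligned)
  42..44  -- padding (2B)
  44..48  y  (4B, 4-aligned)
  48..92  z  (44B, 4-aligned)
  92..96  -- tail padding (4B)
  sizeof = 96, alignof = 8
packed(4) layout:
  0..8  vx  (8B, 4-aligned)
  8..9  state  (1B, 1-aligned)
  9..12  -- padding (3B)
  12..16  x  (4B, 4-aligned)
  16..27  score  (11B, 1-aligned)
  27..28  -- padding (1B)
  28..36  team  (8B, 4-aligned)
  36..37  cooldown  (1B, 1-aligned)
  37..38  vy  (1B, 1-aligned)
  38..40  -- padding (2B)
  40..44  y  (4B, 4-aligned)
  44..88  z  (44B, 4-aligned)
  sizeof = 88, alignof = 4
96 − 88 = 8

8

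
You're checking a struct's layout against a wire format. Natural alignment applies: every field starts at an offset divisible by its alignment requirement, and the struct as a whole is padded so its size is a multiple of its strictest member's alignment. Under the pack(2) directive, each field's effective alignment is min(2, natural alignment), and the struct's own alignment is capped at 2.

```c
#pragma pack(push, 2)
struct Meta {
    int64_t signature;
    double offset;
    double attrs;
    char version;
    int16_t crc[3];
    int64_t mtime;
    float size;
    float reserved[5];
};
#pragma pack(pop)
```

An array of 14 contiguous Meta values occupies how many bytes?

signature at 0 (size 8, align 2) → ends 8
offset at 8 (size 8, align 2) → ends 16
attrs at 16 (size 8, align 2) → ends 24
version at 24 (size 1, align 1) → ends 25
pad 1 to align 2 for crc
crc at 26 (size 6, align 2) → ends 32
mtime at 32 (size 8, align 2) → ends 40
size at 40 (size 4, align 2) → ends 44
reserved at 44 (size 20, align 2) → ends 64
total 64 bytes, alignment 2
array of 14: 14 × 64 = 896

896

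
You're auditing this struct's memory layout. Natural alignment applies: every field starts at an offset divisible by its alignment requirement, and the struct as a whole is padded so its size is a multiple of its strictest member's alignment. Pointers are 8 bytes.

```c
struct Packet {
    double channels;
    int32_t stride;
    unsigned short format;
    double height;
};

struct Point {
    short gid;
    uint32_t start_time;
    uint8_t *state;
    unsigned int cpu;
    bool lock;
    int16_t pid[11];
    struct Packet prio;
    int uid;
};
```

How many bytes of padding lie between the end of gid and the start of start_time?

2

Packet: channels at 0 (size 8, align 8) → ends 8; stride at 8 (size 4, align 4) → ends 12; format at 12 (size 2, align 2) → ends 14; pad 2 to align 8 for height; height at 16 (size 8, align 8) → ends 24; total 24 bytes, alignment 8
gid at 0 (size 2, align 2) → ends 2
pad 2 to align 4 for start_time
start_time at 4 (size 4, align 4) → ends 8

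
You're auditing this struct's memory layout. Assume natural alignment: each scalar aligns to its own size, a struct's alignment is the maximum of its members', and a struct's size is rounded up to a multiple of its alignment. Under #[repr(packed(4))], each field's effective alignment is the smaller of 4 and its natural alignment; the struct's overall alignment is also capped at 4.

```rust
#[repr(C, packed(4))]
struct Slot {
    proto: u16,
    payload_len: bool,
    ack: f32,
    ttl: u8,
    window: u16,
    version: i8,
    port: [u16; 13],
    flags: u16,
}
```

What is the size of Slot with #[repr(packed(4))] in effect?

@0: proto [2B, align 2] → 2
@2: payload_len [1B, align 1] → 3
+1 pad (align 4)
@4: ack [4B, align 4] → 8
@8: ttl [1B, align 1] → 9
+1 pad (align 2)
@10: window [2B, align 2] → 12
@12: version [1B, align 1] → 13
+1 pad (align 2)
@14: port [26B, align 2] → 40
@40: flags [2B, align 2] → 42
+2 tail pad (align 4)
size 44, align 4

44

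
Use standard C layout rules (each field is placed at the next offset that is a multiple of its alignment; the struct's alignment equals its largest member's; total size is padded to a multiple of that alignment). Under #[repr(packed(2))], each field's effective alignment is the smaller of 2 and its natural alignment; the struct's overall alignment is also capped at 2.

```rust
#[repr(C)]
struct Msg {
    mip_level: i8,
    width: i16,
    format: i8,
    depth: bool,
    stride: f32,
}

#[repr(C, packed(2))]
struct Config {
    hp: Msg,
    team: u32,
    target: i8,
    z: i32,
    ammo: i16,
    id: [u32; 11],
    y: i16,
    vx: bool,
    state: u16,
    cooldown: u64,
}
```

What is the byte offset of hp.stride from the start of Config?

Msg: 0..1  mip_level  (1B, 1-aligned); 1..2  -- padding (1B); 2..4  width  (2B, 2-aligned); 4..5  format  (1B, 1-aligned); 5..6  depth  (1B, 1-aligned); 6..8  -- padding (2B); 8..12  stride  (4B, 4-aligned); sizeof = 12, alignof = 4
0..12  hp  (12B, 2-aligned)
within Msg: stride at 8
0 + 8 = 8

8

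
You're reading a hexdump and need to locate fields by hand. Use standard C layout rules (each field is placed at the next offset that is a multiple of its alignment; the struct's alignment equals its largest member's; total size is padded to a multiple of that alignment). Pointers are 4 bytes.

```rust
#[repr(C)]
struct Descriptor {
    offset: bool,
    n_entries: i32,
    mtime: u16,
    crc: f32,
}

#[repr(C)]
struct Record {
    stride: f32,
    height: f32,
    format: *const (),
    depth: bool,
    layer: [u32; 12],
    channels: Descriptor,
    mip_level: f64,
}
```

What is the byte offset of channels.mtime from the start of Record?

72

Descriptor: offset at 0 (size 1, align 1) → ends 1; pad 3 to align 4 for n_entries; n_entries at 4 (size 4, align 4) → ends 8; mtime at 8 (size 2, align 2) → ends 10; pad 2 to align 4 for crc; crc at 12 (size 4, align 4) → ends 16; total 16 bytes, alignment 4
stride at 0 (size 4, align 4) → ends 4
height at 4 (size 4, align 4) → ends 8
format at 8 (size 4, align 4) → ends 12
depth at 12 (size 1, align 1) → ends 13
pad 3 to align 4 for layer
layer at 16 (size 48, align 4) → ends 64
channels at 64 (size 16, align 4) → ends 80
within Descriptor: mtime at 8
64 + 8 = 72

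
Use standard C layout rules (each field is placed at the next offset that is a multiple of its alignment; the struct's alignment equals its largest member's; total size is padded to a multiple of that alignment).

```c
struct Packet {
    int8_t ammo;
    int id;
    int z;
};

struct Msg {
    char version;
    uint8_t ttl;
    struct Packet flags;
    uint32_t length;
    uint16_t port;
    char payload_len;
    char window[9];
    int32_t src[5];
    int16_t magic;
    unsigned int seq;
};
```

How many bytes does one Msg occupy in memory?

Packet: ammo at 0 (size 1, align 1) → ends 1; pad 3 to align 4 for id; id at 4 (size 4, align 4) → ends 8; z at 8 (size 4, align 4) → ends 12; total 12 bytes, alignment 4
version at 0 (size 1, align 1) → ends 1
ttl at 1 (size 1, align 1) → ends 2
pad 2 to align 4 for flags
flags at 4 (size 12, align 4) → ends 16
length at 16 (size 4, align 4) → ends 20
port at 20 (size 2, align 2) → ends 22
payload_len at 22 (size 1, align 1) → ends 23
window at 23 (size 9, align 1) → ends 32
src at 32 (size 20, align 4) → ends 52
magic at 52 (size 2, align 2) → ends 54
pad 2 to align 4 for seq
seq at 56 (size 4, align 4) → ends 60
total 60 bytes, alignment 4

60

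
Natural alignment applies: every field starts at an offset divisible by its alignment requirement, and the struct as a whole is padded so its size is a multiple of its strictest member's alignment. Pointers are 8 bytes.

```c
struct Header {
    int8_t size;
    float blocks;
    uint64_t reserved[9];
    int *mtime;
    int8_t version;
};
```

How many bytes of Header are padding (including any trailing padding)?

@0: size [1B, align 1] → 1
+3 pad (align 4)
@4: blocks [4B, align 4] → 8
@8: reserved [72B, align 8] → 80
@80: mtime [8B, align 8] → 88
@88: version [1B, align 1] → 89
+7 tail pad (align 8)
size 96, align 8
data bytes 86, size 96 → padding 10

10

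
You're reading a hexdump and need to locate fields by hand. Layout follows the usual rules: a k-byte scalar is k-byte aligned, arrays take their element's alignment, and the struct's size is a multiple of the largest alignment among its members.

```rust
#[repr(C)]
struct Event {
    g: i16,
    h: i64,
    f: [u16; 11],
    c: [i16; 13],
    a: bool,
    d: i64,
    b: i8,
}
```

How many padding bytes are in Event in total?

g at 0 (size 2, align 2) → ends 2
pad 6 to align 8 for h
h at 8 (size 8, align 8) → ends 16
f at 16 (size 22, align 2) → ends 38
c at 38 (size 26, align 2) → ends 64
a at 64 (size 1, align 1) → ends 65
pad 7 to align 8 for d
d at 72 (size 8, align 8) → ends 80
b at 80 (size 1, align 1) → ends 81
tail pad 7 to reach multiple of 8
total 88 bytes, alignment 8
data bytes 68, size 88 → padding 20

20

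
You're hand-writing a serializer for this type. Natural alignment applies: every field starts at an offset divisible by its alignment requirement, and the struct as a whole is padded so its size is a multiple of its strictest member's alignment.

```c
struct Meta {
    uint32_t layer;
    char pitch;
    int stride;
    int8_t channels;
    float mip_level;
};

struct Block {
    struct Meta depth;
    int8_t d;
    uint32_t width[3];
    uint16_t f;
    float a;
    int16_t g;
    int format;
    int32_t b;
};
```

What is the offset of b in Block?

52

Meta: layer at 0 (size 4, align 4) → ends 4; pitch at 4 (size 1, align 1) → ends 5; pad 3 to align 4 for stride; stride at 8 (size 4, align 4) → ends 12; channels at 12 (size 1, align 1) → ends 13; pad 3 to align 4 for mip_level; mip_level at 16 (size 4, align 4) → ends 20; total 20 bytes, alignment 4
depth at 0 (size 20, align 4) → ends 20
d at 20 (size 1, align 1) → ends 21
pad 3 to align 4 for width
width at 24 (size 12, align 4) → ends 36
f at 36 (size 2, align 2) → ends 38
pad 2 to align 4 for a
a at 40 (size 4, align 4) → ends 44
g at 44 (size 2, align 2) → ends 46
pad 2 to align 4 for format
format at 48 (size 4, align 4) → ends 52
b at 52 (size 4, align 4) → ends 56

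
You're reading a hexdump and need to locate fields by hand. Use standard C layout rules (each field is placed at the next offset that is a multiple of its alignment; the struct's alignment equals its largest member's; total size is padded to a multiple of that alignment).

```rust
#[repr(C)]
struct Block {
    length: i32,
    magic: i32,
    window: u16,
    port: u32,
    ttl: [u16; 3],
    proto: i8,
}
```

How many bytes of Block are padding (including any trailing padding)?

3

@0: length [4B, align 4] → 4
@4: magic [4B, align 4] → 8
@8: window [2B, align 2] → 10
+2 pad (align 4)
@12: port [4B, align 4] → 16
@16: ttl [6B, align 2] → 22
@22: proto [1B, align 1] → 23
+1 tail pad (align 4)
size 24, align 4
data bytes 21, size 24 → padding 3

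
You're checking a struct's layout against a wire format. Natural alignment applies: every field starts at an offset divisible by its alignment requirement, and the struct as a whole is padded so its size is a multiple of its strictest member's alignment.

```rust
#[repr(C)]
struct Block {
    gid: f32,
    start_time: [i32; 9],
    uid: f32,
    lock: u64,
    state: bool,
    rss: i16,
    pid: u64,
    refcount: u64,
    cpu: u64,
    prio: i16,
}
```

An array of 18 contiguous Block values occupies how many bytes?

1728

gid at 0 (size 4, align 4) → ends 4
start_time at 4 (size 36, align 4) → ends 40
uid at 40 (size 4, align 4) → ends 44
pad 4 to align 8 for lock
lock at 48 (size 8, align 8) → ends 56
state at 56 (size 1, align 1) → ends 57
pad 1 to align 2 for rss
rss at 58 (size 2, align 2) → ends 60
pad 4 to align 8 for pid
pid at 64 (size 8, align 8) → ends 72
refcount at 72 (size 8, align 8) → ends 80
cpu at 80 (size 8, align 8) → ends 88
prio at 88 (size 2, align 2) → ends 90
tail pad 6 to reach multiple of 8
total 96 bytes, alignment 8
array of 18: 18 × 96 = 1728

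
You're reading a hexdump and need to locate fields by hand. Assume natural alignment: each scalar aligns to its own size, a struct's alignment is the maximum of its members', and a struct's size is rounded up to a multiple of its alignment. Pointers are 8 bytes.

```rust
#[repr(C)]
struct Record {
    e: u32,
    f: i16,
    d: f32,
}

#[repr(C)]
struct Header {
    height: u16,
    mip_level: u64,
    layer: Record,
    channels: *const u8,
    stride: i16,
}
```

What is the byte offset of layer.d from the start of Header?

Record: e at 0 (size 4, align 4) → ends 4; f at 4 (size 2, align 2) → ends 6; pad 2 to align 4 for d; d at 8 (size 4, align 4) → ends 12; total 12 bytes, alignment 4
height at 0 (size 2, align 2) → ends 2
pad 6 to align 8 for mip_level
mip_level at 8 (size 8, align 8) → ends 16
layer at 16 (size 12, align 4) → ends 28
within Record: d at 8
16 + 8 = 24

24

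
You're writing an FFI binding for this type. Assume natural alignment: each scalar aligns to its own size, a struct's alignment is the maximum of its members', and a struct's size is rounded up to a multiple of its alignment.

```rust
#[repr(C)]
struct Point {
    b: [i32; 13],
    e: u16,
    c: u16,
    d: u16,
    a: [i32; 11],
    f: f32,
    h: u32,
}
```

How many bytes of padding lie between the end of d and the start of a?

@0: b [52B, align 4] → 52
@52: e [2B, align 2] → 54
@54: c [2B, align 2] → 56
@56: d [2B, align 2] → 58
+2 pad (align 4)
@60: a [44B, align 4] → 104

2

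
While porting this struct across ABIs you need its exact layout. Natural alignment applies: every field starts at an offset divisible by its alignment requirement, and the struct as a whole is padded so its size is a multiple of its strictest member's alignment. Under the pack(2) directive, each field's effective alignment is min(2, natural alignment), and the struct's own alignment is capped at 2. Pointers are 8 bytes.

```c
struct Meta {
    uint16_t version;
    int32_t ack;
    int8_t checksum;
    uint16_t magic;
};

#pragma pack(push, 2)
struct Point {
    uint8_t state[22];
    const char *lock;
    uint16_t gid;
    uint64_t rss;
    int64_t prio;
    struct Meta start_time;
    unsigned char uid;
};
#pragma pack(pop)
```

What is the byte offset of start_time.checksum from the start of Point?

56

Meta: @0: version [2B, align 2] → 2; +2 pad (align 4); @4: ack [4B, align 4] → 8; @8: checksum [1B, align 1] → 9; +1 pad (align 2); @10: magic [2B, align 2] → 12; size 12, align 4
@0: state [22B, align 1] → 22
@22: lock [8B, align 2] → 30
@30: gid [2B, align 2] → 32
@32: rss [8B, align 2] → 40
@40: prio [8B, align 2] → 48
@48: start_time [12B, align 2] → 60
within Meta: checksum at 8
48 + 8 = 56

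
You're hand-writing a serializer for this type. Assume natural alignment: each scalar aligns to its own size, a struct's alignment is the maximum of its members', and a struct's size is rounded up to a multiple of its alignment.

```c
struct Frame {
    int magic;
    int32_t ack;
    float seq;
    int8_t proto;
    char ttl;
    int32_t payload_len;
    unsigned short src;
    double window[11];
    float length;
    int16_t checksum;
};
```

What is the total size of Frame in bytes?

120 bytes

0..4  magic  (4B, 4-aligned)
4..8  ack  (4B, 4-aligned)
8..12  seq  (4B, 4-aligned)
12..13  proto  (1B, 1-aligned)
13..14  ttl  (1B, 1-aligned)
14..16  -- padding (2B)
16..20  payload_len  (4B, 4-aligned)
20..22  src  (2B, 2-aligned)
22..24  -- padding (2B)
24..112  window  (88B, 8-aligned)
112..116  length  (4B, 4-aligned)
116..118  checksum  (2B, 2-aligned)
118..120  -- tail padding (2B)
sizeof = 120, alignof = 8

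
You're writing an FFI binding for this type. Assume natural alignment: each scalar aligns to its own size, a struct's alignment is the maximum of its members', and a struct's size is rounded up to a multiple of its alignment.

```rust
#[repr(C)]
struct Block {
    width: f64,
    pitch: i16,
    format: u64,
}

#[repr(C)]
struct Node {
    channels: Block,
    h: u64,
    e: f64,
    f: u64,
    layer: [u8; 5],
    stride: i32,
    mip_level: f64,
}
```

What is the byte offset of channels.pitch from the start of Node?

Block: 0..8  width  (8B, 8-aligned); 8..10  pitch  (2B, 2-aligned); 10..16  -- padding (6B); 16..24  format  (8B, 8-aligned); sizeof = 24, alignof = 8
0..24  channels  (24B, 8-aligned)
within Block: pitch at 8
0 + 8 = 8

8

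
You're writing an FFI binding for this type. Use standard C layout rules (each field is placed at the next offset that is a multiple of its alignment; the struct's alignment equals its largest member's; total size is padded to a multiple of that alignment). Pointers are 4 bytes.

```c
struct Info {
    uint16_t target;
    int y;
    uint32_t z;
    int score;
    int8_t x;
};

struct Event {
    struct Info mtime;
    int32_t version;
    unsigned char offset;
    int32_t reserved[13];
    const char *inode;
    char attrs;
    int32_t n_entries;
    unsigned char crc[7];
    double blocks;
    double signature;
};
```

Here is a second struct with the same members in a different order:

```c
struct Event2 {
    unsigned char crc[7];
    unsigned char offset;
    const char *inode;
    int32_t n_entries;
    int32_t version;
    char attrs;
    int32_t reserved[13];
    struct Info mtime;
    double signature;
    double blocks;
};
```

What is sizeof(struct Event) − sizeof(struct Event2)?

8

Info: 0..2  target  (2B, 2-aligned); 2..4  -- padding (2B); 4..8  y  (4B, 4-aligned); 8..12  z  (4B, 4-aligned); 12..16  score  (4B, 4-aligned); 16..17  x  (1B, 1-aligned); 17..20  -- tail padding (3B); sizeof = 20, alignof = 4
0..20  mtime  (20B, 4-aligned)
20..24  version  (4B, 4-aligned)
24..25  offset  (1B, 1-aligned)
25..28  -- padding (3B)
28..80  reserved  (52B, 4-aligned)
80..84  inode  (4B, 4-aligned)
84..85  attrs  (1B, 1-aligned)
85..88  -- padding (3B)
88..92  n_entries  (4B, 4-aligned)
92..99  crc  (7B, 1-aligned)
99..104  -- padding (5B)
104..112  blocks  (8B, 8-aligned)
112..120  signature  (8B, 8-aligned)
sizeof = 120, alignof = 8
— Event2 —
0..7  crc  (7B, 1-aligned)
7..8  offset  (1B, 1-aligned)
8..12  inode  (4B, 4-aligned)
12..16  n_entries  (4B, 4-aligned)
16..20  version  (4B, 4-aligned)
20..21  attrs  (1B, 1-aligned)
21..24  -- padding (3B)
24..76  reserved  (52B, 4-aligned)
76..96  mtime  (20B, 4-aligned)
96..104  signature  (8B, 8-aligned)
104..112  blocks  (8B, 8-aligned)
sizeof = 112, alignof = 8
120 − 112 = 8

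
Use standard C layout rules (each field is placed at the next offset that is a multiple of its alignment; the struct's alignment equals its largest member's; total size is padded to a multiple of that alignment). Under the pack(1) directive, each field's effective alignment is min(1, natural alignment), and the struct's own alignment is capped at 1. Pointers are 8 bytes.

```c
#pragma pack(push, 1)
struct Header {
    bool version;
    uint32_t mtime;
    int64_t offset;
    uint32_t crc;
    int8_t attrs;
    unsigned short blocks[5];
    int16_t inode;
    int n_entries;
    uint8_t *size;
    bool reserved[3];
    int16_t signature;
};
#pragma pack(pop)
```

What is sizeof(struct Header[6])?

282

version at 0 (size 1, align 1) → ends 1
mtime at 1 (size 4, align 1) → ends 5
offset at 5 (size 8, align 1) → ends 13
crc at 13 (size 4, align 1) → ends 17
attrs at 17 (size 1, align 1) → ends 18
blocks at 18 (size 10, align 1) → ends 28
inode at 28 (size 2, align 1) → ends 30
n_entries at 30 (size 4, align 1) → ends 34
size at 34 (size 8, align 1) → ends 42
reserved at 42 (size 3, align 1) → ends 45
signature at 45 (size 2, align 1) → ends 47
total 47 bytes, alignment 1
array of 6: 6 × 47 = 282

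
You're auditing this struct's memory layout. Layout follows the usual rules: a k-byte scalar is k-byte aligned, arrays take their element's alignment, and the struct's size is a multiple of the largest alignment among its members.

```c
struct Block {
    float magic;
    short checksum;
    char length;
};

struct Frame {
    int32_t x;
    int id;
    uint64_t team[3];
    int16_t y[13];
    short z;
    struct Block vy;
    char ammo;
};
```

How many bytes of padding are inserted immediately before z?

0

Block: magic at 0 (size 4, align 4) → ends 4; checksum at 4 (size 2, align 2) → ends 6; length at 6 (size 1, align 1) → ends 7; tail pad 1 to reach multiple of 4; total 8 bytes, alignment 4
x at 0 (size 4, align 4) → ends 4
id at 4 (size 4, align 4) → ends 8
team at 8 (size 24, align 8) → ends 32
y at 32 (size 26, align 2) → ends 58
z at 58 (size 2, align 2) → ends 60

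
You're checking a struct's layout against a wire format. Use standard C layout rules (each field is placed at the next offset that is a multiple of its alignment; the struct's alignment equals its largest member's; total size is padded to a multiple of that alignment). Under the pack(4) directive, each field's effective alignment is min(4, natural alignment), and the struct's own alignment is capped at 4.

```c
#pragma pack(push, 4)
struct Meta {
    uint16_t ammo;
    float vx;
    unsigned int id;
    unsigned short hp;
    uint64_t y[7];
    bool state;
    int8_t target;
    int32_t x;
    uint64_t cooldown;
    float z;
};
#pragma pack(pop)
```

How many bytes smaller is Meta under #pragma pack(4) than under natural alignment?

4

natural layout:
  ammo at 0 (size 2, align 2) → ends 2
  pad 2 to align 4 for vx
  vx at 4 (size 4, align 4) → ends 8
  id at 8 (size 4, align 4) → ends 12
  hp at 12 (size 2, align 2) → ends 14
  pad 2 to align 8 for y
  y at 16 (size 56, align 8) → ends 72
  state at 72 (size 1, align 1) → ends 73
  target at 73 (size 1, align 1) → ends 74
  pad 2 to align 4 for x
  x at 76 (size 4, align 4) → ends 80
  cooldown at 80 (size 8, align 8) → ends 88
  z at 88 (size 4, align 4) → ends 92
  tail pad 4 to reach multiple of 8
  total 96 bytes, alignment 8
packed(4) layout:
  ammo at 0 (size 2, align 2) → ends 2
  pad 2 to align 4 for vx
  vx at 4 (size 4, align 4) → ends 8
  id at 8 (size 4, align 4) → ends 12
  hp at 12 (size 2, align 2) → ends 14
  pad 2 to align 4 for y
  y at 16 (size 56, align 4) → ends 72
  state at 72 (size 1, align 1) → ends 73
  target at 73 (size 1, align 1) → ends 74
  pad 2 to align 4 for x
  x at 76 (size 4, align 4) → ends 80
  cooldown at 80 (size 8, align 4) → ends 88
  z at 88 (size 4, align 4) → ends 92
  total 92 bytes, alignment 4
96 − 92 = 4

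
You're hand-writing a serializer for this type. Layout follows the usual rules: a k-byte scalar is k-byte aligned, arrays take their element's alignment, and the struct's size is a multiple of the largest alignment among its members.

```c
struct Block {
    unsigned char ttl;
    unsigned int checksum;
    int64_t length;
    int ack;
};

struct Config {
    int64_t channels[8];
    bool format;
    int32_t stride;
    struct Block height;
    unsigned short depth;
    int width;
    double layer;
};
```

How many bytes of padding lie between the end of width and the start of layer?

0

Block: ttl at 0 (size 1, align 1) → ends 1; pad 3 to align 4 for checksum; checksum at 4 (size 4, align 4) → ends 8; length at 8 (size 8, align 8) → ends 16; ack at 16 (size 4, align 4) → ends 20; tail pad 4 to reach multiple of 8; total 24 bytes, alignment 8
channels at 0 (size 64, align 8) → ends 64
format at 64 (size 1, align 1) → ends 65
pad 3 to align 4 for stride
stride at 68 (size 4, align 4) → ends 72
height at 72 (size 24, align 8) → ends 96
depth at 96 (size 2, align 2) → ends 98
pad 2 to align 4 for width
width at 100 (size 4, align 4) → ends 104
layer at 104 (size 8, align 8) → ends 112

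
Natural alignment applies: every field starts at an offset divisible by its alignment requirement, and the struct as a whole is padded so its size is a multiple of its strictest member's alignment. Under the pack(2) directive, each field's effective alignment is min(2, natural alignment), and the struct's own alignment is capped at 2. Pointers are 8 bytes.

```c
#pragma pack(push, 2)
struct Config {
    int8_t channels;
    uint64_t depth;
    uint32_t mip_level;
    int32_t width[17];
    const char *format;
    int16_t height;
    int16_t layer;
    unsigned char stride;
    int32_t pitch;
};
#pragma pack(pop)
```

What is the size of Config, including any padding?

100

channels at 0 (size 1, align 1) → ends 1
pad 1 to align 2 for depth
depth at 2 (size 8, align 2) → ends 10
mip_level at 10 (size 4, align 2) → ends 14
width at 14 (size 68, align 2) → ends 82
format at 82 (size 8, align 2) → ends 90
height at 90 (size 2, align 2) → ends 92
layer at 92 (size 2, align 2) → ends 94
stride at 94 (size 1, align 1) → ends 95
pad 1 to align 2 for pitch
pitch at 96 (size 4, align 2) → ends 100
total 100 bytes, alignment 2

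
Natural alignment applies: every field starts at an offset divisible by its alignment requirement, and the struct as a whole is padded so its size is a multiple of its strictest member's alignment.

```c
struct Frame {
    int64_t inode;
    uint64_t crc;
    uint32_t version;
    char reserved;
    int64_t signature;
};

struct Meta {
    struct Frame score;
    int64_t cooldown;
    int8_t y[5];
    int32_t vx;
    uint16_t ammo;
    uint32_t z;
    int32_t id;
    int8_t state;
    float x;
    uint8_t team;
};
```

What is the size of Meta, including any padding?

Frame: @0: inode [8B, align 8] → 8; @8: crc [8B, align 8] → 16; @16: version [4B, align 4] → 20; @20: reserved [1B, align 1] → 21; +3 pad (align 8); @24: signature [8B, align 8] → 32; size 32, align 8
@0: score [32B, align 8] → 32
@32: cooldown [8B, align 8] → 40
@40: y [5B, align 1] → 45
+3 pad (align 4)
@48: vx [4B, align 4] → 52
@52: ammo [2B, align 2] → 54
+2 pad (align 4)
@56: z [4B, align 4] → 60
@60: id [4B, align 4] → 64
@64: state [1B, align 1] → 65
+3 pad (align 4)
@68: x [4B, align 4] → 72
@72: team [1B, align 1] → 73
+7 tail pad (align 8)
size 80, align 8

80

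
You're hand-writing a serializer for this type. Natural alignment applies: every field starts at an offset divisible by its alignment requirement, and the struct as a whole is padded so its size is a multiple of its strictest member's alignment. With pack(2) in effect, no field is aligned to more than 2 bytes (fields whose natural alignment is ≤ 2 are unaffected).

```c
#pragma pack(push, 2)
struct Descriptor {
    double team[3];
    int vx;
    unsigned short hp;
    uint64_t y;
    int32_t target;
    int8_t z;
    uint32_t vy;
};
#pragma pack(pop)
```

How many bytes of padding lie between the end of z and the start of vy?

0..24  team  (24B, 2-aligned)
24..28  vx  (4B, 2-aligned)
28..30  hp  (2B, 2-aligned)
30..38  y  (8B, 2-aligned)
38..42  target  (4B, 2-aligned)
42..43  z  (1B, 1-aligned)
43..44  -- padding (1B)
44..48  vy  (4B, 2-aligned)

1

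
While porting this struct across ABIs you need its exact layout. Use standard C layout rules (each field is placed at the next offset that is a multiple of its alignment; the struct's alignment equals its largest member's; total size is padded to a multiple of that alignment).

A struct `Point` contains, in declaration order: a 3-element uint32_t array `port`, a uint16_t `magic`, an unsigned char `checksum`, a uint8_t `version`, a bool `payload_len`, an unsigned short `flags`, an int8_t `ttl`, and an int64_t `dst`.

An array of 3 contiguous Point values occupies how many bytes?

96

@0: port [12B, align 4] → 12
@12: magic [2B, align 2] → 14
@14: checksum [1B, align 1] → 15
@15: version [1B, align 1] → 16
@16: payload_len [1B, align 1] → 17
+1 pad (align 2)
@18: flags [2B, align 2] → 20
@20: ttl [1B, align 1] → 21
+3 pad (align 8)
@24: dst [8B, align 8] → 32
size 32, align 8
array of 3: 3 × 32 = 96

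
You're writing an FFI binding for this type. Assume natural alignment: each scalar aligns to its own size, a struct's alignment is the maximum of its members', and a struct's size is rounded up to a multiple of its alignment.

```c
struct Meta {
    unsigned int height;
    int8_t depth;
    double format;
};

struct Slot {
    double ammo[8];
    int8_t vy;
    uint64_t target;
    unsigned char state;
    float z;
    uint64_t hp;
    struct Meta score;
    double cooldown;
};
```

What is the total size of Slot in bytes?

120 bytes

Meta: height at 0 (size 4, align 4) → ends 4; depth at 4 (size 1, align 1) → ends 5; pad 3 to align 8 for format; format at 8 (size 8, align 8) → ends 16; total 16 bytes, alignment 8
ammo at 0 (size 64, align 8) → ends 64
vy at 64 (size 1, align 1) → ends 65
pad 7 to align 8 for target
target at 72 (size 8, align 8) → ends 80
state at 80 (size 1, align 1) → ends 81
pad 3 to align 4 for z
z at 84 (size 4, align 4) → ends 88
hp at 88 (size 8, align 8) → ends 96
score at 96 (size 16, align 8) → ends 112
cooldown at 112 (size 8, align 8) → ends 120
total 120 bytes, alignment 8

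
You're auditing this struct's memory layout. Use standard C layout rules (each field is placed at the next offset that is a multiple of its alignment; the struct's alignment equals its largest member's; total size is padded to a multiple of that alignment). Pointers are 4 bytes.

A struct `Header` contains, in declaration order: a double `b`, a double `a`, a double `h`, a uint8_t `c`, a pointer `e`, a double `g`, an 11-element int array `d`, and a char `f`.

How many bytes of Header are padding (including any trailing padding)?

6

@0: b [8B, align 8] → 8
@8: a [8B, align 8] → 16
@16: h [8B, align 8] → 24
@24: c [1B, align 1] → 25
+3 pad (align 4)
@28: e [4B, align 4] → 32
@32: g [8B, align 8] → 40
@40: d [44B, align 4] → 84
@84: f [1B, align 1] → 85
+3 tail pad (align 8)
size 88, align 8
data bytes 82, size 88 → padding 6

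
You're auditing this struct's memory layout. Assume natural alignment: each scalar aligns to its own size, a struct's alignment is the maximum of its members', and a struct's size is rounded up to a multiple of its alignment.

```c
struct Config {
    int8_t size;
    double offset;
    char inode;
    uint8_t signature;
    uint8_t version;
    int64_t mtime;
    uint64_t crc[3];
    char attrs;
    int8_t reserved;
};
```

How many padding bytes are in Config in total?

18

size at 0 (size 1, align 1) → ends 1
pad 7 to align 8 for offset
offset at 8 (size 8, align 8) → ends 16
inode at 16 (size 1, align 1) → ends 17
signature at 17 (size 1, align 1) → ends 18
version at 18 (size 1, align 1) → ends 19
pad 5 to align 8 for mtime
mtime at 24 (size 8, align 8) → ends 32
crc at 32 (size 24, align 8) → ends 56
attrs at 56 (size 1, align 1) → ends 57
reserved at 57 (size 1, align 1) → ends 58
tail pad 6 to reach multiple of 8
total 64 bytes, alignment 8
data bytes 46, size 64 → padding 18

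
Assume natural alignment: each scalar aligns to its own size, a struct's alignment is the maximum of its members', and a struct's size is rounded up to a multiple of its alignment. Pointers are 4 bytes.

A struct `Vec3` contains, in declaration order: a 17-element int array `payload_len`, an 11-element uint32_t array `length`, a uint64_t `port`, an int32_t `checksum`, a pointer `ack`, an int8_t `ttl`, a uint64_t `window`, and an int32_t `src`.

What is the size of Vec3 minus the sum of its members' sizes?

@0: payload_len [68B, align 4] → 68
@68: length [44B, align 4] → 112
@112: port [8B, align 8] → 120
@120: checksum [4B, align 4] → 124
@124: ack [4B, align 4] → 128
@128: ttl [1B, align 1] → 129
+7 pad (align 8)
@136: window [8B, align 8] → 144
@144: src [4B, align 4] → 148
+4 tail pad (align 8)
size 152, align 8
data bytes 141, size 152 → padding 11

11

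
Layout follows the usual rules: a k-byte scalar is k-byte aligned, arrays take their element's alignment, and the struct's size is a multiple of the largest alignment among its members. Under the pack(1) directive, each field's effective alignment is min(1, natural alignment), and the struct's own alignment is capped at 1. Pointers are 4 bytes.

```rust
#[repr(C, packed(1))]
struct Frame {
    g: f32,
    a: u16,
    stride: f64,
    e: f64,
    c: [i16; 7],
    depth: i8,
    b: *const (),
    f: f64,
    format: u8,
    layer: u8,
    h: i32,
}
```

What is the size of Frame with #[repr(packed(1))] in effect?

@0: g [4B, align 1] → 4
@4: a [2B, align 1] → 6
@6: stride [8B, align 1] → 14
@14: e [8B, align 1] → 22
@22: c [14B, align 1] → 36
@36: depth [1B, align 1] → 37
@37: b [4B, align 1] → 41
@41: f [8B, align 1] → 49
@49: format [1B, align 1] → 50
@50: layer [1B, align 1] → 51
@51: h [4B, align 1] → 55
size 55, align 1

55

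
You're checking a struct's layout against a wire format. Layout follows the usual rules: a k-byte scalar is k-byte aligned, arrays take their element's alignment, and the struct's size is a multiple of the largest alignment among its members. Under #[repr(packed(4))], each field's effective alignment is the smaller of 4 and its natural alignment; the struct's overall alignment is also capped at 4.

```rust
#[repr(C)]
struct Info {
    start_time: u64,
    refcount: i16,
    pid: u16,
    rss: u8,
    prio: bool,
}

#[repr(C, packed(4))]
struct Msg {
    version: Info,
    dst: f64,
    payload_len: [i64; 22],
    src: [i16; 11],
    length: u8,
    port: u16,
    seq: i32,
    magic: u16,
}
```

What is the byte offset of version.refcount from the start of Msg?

8

Info: 0..8  start_time  (8B, 8-aligned); 8..10  refcount  (2B, 2-aligned); 10..12  pid  (2B, 2-aligned); 12..13  rss  (1B, 1-aligned); 13..14  prio  (1B, 1-aligned); 14..16  -- tail padding (2B); sizeof = 16, alignof = 8
0..16  version  (16B, 4-aligned)
within Info: refcount at 8
0 + 8 = 8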